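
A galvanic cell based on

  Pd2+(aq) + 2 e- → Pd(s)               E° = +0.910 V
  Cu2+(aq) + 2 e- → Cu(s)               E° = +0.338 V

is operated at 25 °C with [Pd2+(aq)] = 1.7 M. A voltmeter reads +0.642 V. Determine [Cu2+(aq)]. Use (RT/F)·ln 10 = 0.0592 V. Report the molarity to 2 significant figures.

The Pd²⁺/Pd couple has the larger reduction potential, so it is the cathode: E°cell = +0.910 − (+0.338) = +0.572 V and n = 2.
Since E = E° − (0.0592/n)·log Q, log Q = n(E° − E)/0.0592 = −2.365.
For Pd2+(aq) + Cu(s) → Pd(s) + Cu2+(aq), the reaction quotient is Q = [Cu2+(aq)] / [Pd2+(aq)].
Isolating [Cu2+(aq)] in Q = 10^{−2.365} yields log [Cu2+(aq)] = −2.135, i.e. 0.0073 M.

0.0073 M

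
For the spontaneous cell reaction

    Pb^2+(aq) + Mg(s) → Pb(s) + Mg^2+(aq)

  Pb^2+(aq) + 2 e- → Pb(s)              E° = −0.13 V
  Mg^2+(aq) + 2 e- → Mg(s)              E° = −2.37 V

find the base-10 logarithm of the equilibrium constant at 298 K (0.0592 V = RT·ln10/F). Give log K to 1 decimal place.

log K = 75.7

The Pb²⁺/Pb couple is reduced (cathode); E°cell = −0.13 − (−2.37) = +2.24 V with n = 2.
At equilibrium E = 0, so log K = nE°cell / 0.0592 = (2)(+2.24) / 0.0592 = 75.7.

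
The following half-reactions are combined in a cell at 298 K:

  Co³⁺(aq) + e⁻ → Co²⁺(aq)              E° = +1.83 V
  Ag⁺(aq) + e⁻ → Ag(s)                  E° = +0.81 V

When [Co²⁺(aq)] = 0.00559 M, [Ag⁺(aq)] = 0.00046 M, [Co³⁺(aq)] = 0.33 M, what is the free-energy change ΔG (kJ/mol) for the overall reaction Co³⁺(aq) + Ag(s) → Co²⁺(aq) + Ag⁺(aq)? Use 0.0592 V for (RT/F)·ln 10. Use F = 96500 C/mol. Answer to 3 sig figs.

E°cell = +1.83 − (+0.81) = +1.02 V; the balanced reaction transfers n = 1 electron.
Here Q = ([Co²⁺(aq)]·[Ag⁺(aq)]) / [Co³⁺(aq)] = 7.79×10^−6 (log Q = −5.108), giving E = +1.02 − (0.0592/1)·(−5.108) = +1.3224 V.
ΔG = −nFE = −(1)(96500)(+1.3224) J/mol = −128 kJ/mol.

−128 kJ/mol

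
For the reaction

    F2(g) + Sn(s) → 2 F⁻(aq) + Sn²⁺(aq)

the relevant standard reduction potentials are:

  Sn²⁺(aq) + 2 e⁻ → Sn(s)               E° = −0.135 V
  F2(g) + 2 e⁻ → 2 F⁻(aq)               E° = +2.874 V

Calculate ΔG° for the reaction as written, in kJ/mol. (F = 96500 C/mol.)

In the reaction as written F2(g) is reduced, so the F₂/F⁻ couple is the cathode and Sn²⁺/Sn is the anode.
E°cell = +2.874 − (−0.135) = +3.009 V; balancing electrons gives n = 2.
ΔG° = −nFE°cell = −(2)(96500)(+3.009) J/mol = −581 kJ/mol.

−581 kJ/mol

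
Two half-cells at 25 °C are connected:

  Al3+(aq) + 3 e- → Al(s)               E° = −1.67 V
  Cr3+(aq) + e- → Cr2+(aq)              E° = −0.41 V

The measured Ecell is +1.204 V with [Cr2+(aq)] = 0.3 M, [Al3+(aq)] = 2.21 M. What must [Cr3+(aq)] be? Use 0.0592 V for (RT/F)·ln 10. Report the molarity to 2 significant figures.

0.044 M

Cr³⁺/Cr²⁺ is the cathode (higher E°); E°cell = −0.41 − (−1.67) = +1.26 V with n = 3.
From the Nernst equation, log Q = n(E° − E)/0.0592 = 3·(+1.26 − (+1.204))/0.0592 = 2.838.
The balanced reaction is 3 Cr3+(aq) + Al(s) → 3 Cr2+(aq) + Al3+(aq), so Q = ([Cr2+(aq)]^3·[Al3+(aq)]) / [Cr3+(aq)]^3.
Substituting the known concentrations and solving, log [Cr3+(aq)] = −1.354 and [Cr3+(aq)] = 0.044 M.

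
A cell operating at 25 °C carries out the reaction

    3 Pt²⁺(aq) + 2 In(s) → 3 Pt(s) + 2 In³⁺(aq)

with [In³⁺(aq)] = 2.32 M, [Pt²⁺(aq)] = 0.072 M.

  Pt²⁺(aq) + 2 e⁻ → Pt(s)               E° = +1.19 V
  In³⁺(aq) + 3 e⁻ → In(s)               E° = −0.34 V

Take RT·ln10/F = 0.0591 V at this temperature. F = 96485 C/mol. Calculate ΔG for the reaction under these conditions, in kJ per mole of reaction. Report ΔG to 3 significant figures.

−862 kJ/mol

With Pt²⁺/Pt reduced at the cathode, E°cell = +1.19 − (−0.34) = +1.53 V and n = 6.
Here Q = [In³⁺(aq)]^2 / [Pt²⁺(aq)]^3 = 1.44×10^4 (log Q = 4.159), giving E = +1.53 − (0.0591/6)·(4.159) = +1.4890 V.
Then ΔG = −nFE = −6 × 96485 × +1.4890 J/mol = −862 kJ/mol.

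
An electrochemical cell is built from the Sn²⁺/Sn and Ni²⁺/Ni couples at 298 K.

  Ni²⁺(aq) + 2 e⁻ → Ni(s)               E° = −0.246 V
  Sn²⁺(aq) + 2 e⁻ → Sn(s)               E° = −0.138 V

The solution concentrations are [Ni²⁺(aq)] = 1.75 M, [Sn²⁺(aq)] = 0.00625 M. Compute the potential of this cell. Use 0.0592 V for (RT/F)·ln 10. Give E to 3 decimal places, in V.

Since E°(Sn²⁺/Sn) > E°(Ni²⁺/Ni), Sn²⁺/Sn serves as the cathode.
E°cell = −0.138 − (−0.246) = +0.108 V, with n = 2 electrons transferred.
The balanced reaction is Sn²⁺(aq) + Ni(s) → Sn(s) + Ni²⁺(aq), so Q = [Ni²⁺(aq)] / [Sn²⁺(aq)] = 280 and log Q = 2.447.
By the Nernst equation, E = +0.108 − (0.0592/2)·(2.447) = +0.036 V.

+0.036 V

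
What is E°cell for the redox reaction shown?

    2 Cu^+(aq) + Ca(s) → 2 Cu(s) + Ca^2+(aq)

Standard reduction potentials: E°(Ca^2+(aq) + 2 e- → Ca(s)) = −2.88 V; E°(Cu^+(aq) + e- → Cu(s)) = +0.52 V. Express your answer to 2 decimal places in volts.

+3.40 V

In the reaction as written, Cu^+(aq) is reduced (cathode) and Ca^2+(aq) is produced by oxidation at the anode.
E°cell = E°(cathode) − E°(anode) = +0.52 − (−2.88) = +3.40 V.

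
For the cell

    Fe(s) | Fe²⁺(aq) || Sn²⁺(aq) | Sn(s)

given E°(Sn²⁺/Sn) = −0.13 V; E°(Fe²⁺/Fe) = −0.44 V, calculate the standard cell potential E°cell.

+0.31 V

By convention the left-hand electrode in cell notation is the anode (oxidation) and the right-hand electrode is the cathode (reduction).
E°cell = E°(right) − E°(left) = −0.13 − (−0.44) = +0.31 V.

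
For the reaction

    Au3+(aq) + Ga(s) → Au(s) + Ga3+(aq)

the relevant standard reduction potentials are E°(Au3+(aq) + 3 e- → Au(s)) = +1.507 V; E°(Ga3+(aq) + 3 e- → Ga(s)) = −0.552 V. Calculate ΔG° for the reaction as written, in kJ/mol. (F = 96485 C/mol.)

In the reaction as written Au3+(aq) is reduced, so the Au³⁺/Au couple is the cathode and Ga³⁺/Ga is the anode.
E°cell = +1.507 − (−0.552) = +2.059 V; balancing electrons gives n = 3.
ΔG° = −nFE°cell = −(3)(96485)(+2.059) J/mol = −596 kJ/mol.

−596 kJ/mol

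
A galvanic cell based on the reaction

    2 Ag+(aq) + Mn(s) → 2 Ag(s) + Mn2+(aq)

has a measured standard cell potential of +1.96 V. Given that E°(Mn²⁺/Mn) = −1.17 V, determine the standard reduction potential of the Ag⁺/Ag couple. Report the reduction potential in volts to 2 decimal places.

In the reaction as written the Ag⁺/Ag couple is reduced (cathode) and Mn²⁺/Mn is oxidized (anode), so E°cell = E°(Ag⁺/Ag) − E°(Mn²⁺/Mn).
E°(Ag⁺/Ag) = E°cell + E°(anode) = +1.96 + (−1.17) = +0.79 V.

+0.79 V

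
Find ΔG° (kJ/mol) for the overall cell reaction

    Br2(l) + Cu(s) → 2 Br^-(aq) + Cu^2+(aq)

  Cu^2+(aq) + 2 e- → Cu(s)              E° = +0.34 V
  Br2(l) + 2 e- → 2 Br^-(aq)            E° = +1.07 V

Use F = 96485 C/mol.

In the reaction as written Br2(l) is reduced, so the Br₂/Br⁻ couple is the cathode and Cu²⁺/Cu is the anode.
E°cell = +1.07 − (+0.34) = +0.73 V; balancing electrons gives n = 2.
ΔG° = −nFE°cell = −(2)(96485)(+0.73) J/mol = −141 kJ/mol.

−141 kJ/mol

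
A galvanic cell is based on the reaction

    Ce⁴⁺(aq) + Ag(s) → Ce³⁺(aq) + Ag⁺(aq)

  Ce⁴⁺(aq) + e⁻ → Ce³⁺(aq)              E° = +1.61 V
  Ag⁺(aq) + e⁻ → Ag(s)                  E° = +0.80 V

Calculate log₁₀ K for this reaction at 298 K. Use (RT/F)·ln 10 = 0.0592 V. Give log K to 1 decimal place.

The Ce⁴⁺/Ce³⁺ couple is reduced (cathode); E°cell = +1.61 − (+0.80) = +0.81 V with n = 1.
At equilibrium E = 0, so log K = nE°cell / 0.0592 = (1)(+0.81) / 0.0592 = 13.7.

log K = 13.7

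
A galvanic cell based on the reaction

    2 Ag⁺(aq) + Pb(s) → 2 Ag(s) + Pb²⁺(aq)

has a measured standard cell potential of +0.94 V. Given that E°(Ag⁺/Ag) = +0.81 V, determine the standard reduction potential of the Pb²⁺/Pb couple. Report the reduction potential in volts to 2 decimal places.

In the reaction as written the Ag⁺/Ag couple is reduced (cathode) and Pb²⁺/Pb is oxidized (anode), so E°cell = E°(Ag⁺/Ag) − E°(Pb²⁺/Pb).
E°(Pb²⁺/Pb) = E°(cathode) − E°cell = +0.81 − (+0.94) = −0.13 V.

−0.13 V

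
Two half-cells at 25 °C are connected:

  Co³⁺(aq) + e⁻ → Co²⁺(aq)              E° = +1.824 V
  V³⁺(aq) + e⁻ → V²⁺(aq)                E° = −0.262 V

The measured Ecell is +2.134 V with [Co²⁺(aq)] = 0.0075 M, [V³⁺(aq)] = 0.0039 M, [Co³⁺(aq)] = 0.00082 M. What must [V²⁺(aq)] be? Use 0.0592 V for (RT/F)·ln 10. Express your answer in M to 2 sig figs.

With Co³⁺/Co²⁺ at the cathode and V³⁺/V²⁺ at the anode, E°cell = +1.824 − (−0.262) = +2.086 V (n = 1).
Rearranging E = E° − (0.0592/n)·log Q gives log Q = 1(+2.086 − (+2.134))/0.0592 = −0.811.
The balanced reaction is Co³⁺(aq) + V²⁺(aq) → Co²⁺(aq) + V³⁺(aq), so Q = ([Co²⁺(aq)]·[V³⁺(aq)]) / ([Co³⁺(aq)]·[V²⁺(aq)]).
Isolating [V²⁺(aq)] in Q = 10^{−0.811} yields log [V²⁺(aq)] = −0.637, i.e. 0.23 M.

0.23 M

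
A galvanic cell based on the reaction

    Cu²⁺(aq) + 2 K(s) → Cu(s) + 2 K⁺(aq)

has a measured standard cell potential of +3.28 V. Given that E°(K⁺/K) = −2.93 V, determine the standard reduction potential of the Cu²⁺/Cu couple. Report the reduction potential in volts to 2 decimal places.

In the reaction as written the Cu²⁺/Cu couple is reduced (cathode) and K⁺/K is oxidized (anode), so E°cell = E°(Cu²⁺/Cu) − E°(K⁺/K).
E°(Cu²⁺/Cu) = E°cell + E°(anode) = +3.28 + (−2.93) = +0.35 V.

+0.35 V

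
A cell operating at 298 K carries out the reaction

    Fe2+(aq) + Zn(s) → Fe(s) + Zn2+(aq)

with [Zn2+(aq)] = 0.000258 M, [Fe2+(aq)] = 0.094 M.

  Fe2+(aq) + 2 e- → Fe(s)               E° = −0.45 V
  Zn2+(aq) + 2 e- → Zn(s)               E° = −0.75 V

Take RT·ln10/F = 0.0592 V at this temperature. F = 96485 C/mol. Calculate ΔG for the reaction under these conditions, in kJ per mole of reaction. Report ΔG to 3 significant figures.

−72.5 kJ/mol

E°cell = −0.45 − (−0.75) = +0.30 V; the balanced reaction transfers n = 2 electrons.
The reaction quotient is [Zn2+(aq)] / [Fe2+(aq)] = 0.00274; by Nernst, E = +0.30 − (0.0592/2)(−2.562) = +0.3758 V.
ΔG = −nFE = −(2)(96485)(+0.3758) J/mol = −72.5 kJ/mol.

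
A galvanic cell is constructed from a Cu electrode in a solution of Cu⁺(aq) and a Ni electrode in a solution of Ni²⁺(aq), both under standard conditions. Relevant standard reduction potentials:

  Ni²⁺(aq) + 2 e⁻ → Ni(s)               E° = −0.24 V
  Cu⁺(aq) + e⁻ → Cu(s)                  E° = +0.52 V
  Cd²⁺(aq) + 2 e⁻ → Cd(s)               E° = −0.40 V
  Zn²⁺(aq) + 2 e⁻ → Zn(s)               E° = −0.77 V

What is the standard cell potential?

+0.76 V

The Cu⁺/Cu couple has the higher E°, so Cu ion is reduced (cathode) and Ni is oxidized (anode).
E°cell = E°(cathode) − E°(anode) = +0.52 − (−0.24) = +0.76 V.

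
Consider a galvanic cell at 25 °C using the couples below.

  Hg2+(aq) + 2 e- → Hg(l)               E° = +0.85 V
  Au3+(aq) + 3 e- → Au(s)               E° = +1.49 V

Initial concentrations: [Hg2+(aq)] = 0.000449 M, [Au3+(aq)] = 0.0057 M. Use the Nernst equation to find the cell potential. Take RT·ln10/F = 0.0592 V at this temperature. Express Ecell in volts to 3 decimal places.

+0.695 V

The Au³⁺/Au couple has the more positive E°, so it is the cathode; Hg²⁺/Hg is the anode.
E°cell = E°cat − E°an = +1.49 − (+0.85) = +0.64 V; n = 6.
The balanced reaction is 2 Au3+(aq) + 3 Hg(l) → 2 Au(s) + 3 Hg2+(aq), so Q = [Hg2+(aq)]^3 / [Au3+(aq)]^2 = 2.79×10^−6 and log Q = −5.555.
By the Nernst equation, E = +0.64 − (0.0592/6)·(−5.555) = +0.695 V.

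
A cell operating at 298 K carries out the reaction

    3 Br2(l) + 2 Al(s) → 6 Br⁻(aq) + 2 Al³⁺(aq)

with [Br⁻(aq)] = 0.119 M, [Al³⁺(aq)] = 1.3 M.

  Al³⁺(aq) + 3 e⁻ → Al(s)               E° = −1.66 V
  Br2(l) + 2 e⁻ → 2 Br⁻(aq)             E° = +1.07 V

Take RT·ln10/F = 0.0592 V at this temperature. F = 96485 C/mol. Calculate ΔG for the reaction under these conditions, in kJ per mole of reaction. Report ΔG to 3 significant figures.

−1610 kJ/mol

E°cell = +1.07 − (−1.66) = +2.73 V; the balanced reaction transfers n = 6 electrons.
Here Q = [Br⁻(aq)]^6·[Al³⁺(aq)]^2 = 4.8×10^−6 (log Q = −5.319), giving E = +2.73 − (0.0592/6)·(−5.319) = +2.7825 V.
Finally ΔG = −nFE = −(6)(96485 C/mol)(+2.7825 V) = −1610 kJ/mol.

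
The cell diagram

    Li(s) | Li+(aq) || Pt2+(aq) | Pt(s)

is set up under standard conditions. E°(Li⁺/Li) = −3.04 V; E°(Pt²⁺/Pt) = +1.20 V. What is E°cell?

By convention the left-hand electrode in cell notation is the anode (oxidation) and the right-hand electrode is the cathode (reduction).
E°cell = E°(right) − E°(left) = +1.20 − (−3.04) = +4.24 V.

+4.24 V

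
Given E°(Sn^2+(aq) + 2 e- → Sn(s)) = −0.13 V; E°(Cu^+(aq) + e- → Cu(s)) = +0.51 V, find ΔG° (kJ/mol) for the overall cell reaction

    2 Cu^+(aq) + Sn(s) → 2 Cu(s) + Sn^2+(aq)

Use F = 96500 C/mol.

−124 kJ/mol

In the reaction as written Cu^+(aq) is reduced, so the Cu⁺/Cu couple is the cathode and Sn²⁺/Sn is the anode.
E°cell = +0.51 − (−0.13) = +0.64 V; balancing electrons gives n = 2.
ΔG° = −nFE°cell = −(2)(96500)(+0.64) J/mol = −124 kJ/mol.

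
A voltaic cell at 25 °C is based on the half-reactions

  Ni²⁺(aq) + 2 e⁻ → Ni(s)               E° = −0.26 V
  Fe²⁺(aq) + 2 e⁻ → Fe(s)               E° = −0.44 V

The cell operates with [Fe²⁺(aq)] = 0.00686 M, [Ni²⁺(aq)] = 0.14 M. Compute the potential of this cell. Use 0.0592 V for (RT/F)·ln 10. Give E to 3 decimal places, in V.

+0.219 V

The Ni²⁺/Ni couple has the more positive E°, so it is the cathode; Fe²⁺/Fe is the anode.
E°cell = −0.26 − (−0.44) = +0.18 V, with n = 2 electrons transferred.
For the overall reaction Ni²⁺(aq) + Fe(s) → Ni(s) + Fe²⁺(aq), Q = [Fe²⁺(aq)] / [Ni²⁺(aq)] = 0.049, giving log Q = −1.310.
Applying E = E° − (RT ln10/nF)·log Q gives +0.18 − (0.0592/2)(−1.310) = +0.219 V.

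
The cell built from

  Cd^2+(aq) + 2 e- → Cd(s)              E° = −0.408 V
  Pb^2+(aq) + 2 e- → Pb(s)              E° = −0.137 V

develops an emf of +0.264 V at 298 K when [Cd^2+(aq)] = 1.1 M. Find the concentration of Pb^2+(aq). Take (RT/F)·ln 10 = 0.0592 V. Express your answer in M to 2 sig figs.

0.64 M

The Pb²⁺/Pb couple has the larger reduction potential, so it is the cathode: E°cell = −0.137 − (−0.408) = +0.271 V and n = 2.
From the Nernst equation, log Q = n(E° − E)/0.0592 = 2·(+0.271 − (+0.264))/0.0592 = 0.236.
For Pb^2+(aq) + Cd(s) → Pb(s) + Cd^2+(aq), the reaction quotient is Q = [Cd^2+(aq)] / [Pb^2+(aq)].
Substituting the known concentrations and solving, log [Pb^2+(aq)] = −0.195 and [Pb^2+(aq)] = 0.64 M.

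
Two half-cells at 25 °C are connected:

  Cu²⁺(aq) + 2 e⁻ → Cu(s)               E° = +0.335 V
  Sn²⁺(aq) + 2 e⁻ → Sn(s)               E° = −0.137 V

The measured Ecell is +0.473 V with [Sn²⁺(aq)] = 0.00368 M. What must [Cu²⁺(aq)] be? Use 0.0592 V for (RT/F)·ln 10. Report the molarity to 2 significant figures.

The Cu²⁺/Cu couple has the larger reduction potential, so it is the cathode: E°cell = +0.335 − (−0.137) = +0.472 V and n = 2.
Rearranging E = E° − (0.0592/n)·log Q gives log Q = 2(+0.472 − (+0.473))/0.0592 = −0.034.
Balancing electrons gives Cu²⁺(aq) + Sn(s) → Cu(s) + Sn²⁺(aq); thus Q = [Sn²⁺(aq)] / [Cu²⁺(aq)].
Isolating [Cu²⁺(aq)] in Q = 10^{−0.034} yields log [Cu²⁺(aq)] = −2.400, i.e. 0.0040 M.

0.0040 M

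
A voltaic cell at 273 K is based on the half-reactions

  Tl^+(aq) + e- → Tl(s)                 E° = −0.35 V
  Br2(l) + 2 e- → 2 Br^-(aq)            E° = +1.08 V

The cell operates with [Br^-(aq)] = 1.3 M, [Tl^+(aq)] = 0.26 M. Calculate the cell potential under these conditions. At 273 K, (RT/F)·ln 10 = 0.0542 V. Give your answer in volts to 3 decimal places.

The Br₂/Br⁻ couple has the more positive E°, so it is the cathode; Tl⁺/Tl is the anode.
E°cell = +1.08 − (−0.35) = +1.43 V, with n = 2 electrons transferred.
The balanced reaction is Br2(l) + 2 Tl(s) → 2 Br^-(aq) + 2 Tl^+(aq), so Q = [Br^-(aq)]^2·[Tl^+(aq)]^2 = 0.114 and log Q = −0.942.
E = E° − (0.0542/n)·log Q = +1.43 − (0.0542/2)(−0.942) = +1.456 V.

+1.456 V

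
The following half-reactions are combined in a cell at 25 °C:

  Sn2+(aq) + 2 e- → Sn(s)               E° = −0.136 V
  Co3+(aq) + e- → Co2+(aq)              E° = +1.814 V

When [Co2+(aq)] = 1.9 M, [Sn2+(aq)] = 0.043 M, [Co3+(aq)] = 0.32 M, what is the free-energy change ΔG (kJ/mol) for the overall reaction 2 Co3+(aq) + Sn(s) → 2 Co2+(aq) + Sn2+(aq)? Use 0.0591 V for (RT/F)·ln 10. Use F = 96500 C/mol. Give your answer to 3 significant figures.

−375 kJ/mol

With Co³⁺/Co²⁺ reduced at the cathode, E°cell = +1.814 − (−0.136) = +1.950 V and n = 2.
The reaction quotient is ([Co2+(aq)]^2·[Sn2+(aq)]) / [Co3+(aq)]^2 = 1.52; by Nernst, E = +1.950 − (0.0591/2)(0.181) = +1.9447 V.
Then ΔG = −nFE = −2 × 96500 × +1.9447 J/mol = −375 kJ/mol.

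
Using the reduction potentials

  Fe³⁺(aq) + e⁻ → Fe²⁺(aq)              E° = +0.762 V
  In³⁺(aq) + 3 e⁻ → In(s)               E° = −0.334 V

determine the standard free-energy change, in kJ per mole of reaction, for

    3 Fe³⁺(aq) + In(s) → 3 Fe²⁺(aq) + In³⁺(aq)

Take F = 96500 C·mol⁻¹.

In the reaction as written Fe³⁺(aq) is reduced, so the Fe³⁺/Fe²⁺ couple is the cathode and In³⁺/In is the anode.
E°cell = +0.762 − (−0.334) = +1.096 V; balancing electrons gives n = 3.
ΔG° = −nFE°cell = −(3)(96500)(+1.096) J/mol = −317 kJ/mol.

−317 kJ/mol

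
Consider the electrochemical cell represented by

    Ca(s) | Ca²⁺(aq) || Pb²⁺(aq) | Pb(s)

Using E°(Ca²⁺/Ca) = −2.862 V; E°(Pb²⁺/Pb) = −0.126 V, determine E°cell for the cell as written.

+2.736 V

By convention the left-hand electrode in cell notation is the anode (oxidation) and the right-hand electrode is the cathode (reduction).
E°cell = E°(right) − E°(left) = −0.126 − (−2.862) = +2.736 V.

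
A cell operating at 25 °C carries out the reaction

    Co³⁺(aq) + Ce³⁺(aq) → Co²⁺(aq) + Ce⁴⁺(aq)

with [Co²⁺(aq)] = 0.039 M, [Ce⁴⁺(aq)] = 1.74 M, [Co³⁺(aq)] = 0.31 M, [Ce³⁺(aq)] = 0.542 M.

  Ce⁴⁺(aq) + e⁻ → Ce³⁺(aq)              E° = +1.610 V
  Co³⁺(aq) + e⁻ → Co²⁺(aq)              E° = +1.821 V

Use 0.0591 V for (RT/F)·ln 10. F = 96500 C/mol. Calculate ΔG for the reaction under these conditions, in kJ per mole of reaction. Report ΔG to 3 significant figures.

With Co³⁺/Co²⁺ reduced at the cathode, E°cell = +1.821 − (+1.610) = +0.211 V and n = 1.
Here Q = ([Co²⁺(aq)]·[Ce⁴⁺(aq)]) / ([Co³⁺(aq)]·[Ce³⁺(aq)]) = 0.404 (log Q = −0.394), giving E = +0.211 − (0.0591/1)·(−0.394) = +0.2343 V.
Then ΔG = −nFE = −1 × 96500 × +0.2343 J/mol = −22.6 kJ/mol.

−22.6 kJ/mol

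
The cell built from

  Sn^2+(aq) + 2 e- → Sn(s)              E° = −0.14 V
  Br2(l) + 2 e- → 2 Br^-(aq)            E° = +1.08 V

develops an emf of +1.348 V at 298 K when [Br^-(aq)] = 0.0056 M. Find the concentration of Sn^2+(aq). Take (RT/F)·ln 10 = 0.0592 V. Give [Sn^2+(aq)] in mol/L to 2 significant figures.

1.5 M

The Br₂/Br⁻ couple has the larger reduction potential, so it is the cathode: E°cell = +1.08 − (−0.14) = +1.22 V and n = 2.
Rearranging E = E° − (0.0592/n)·log Q gives log Q = 2(+1.22 − (+1.348))/0.0592 = −4.324.
The balanced reaction is Br2(l) + Sn(s) → 2 Br^-(aq) + Sn^2+(aq), so Q = [Br^-(aq)]^2·[Sn^2+(aq)].
Substituting the known concentrations and solving, log [Sn^2+(aq)] = 0.180 and [Sn^2+(aq)] = 1.5 M.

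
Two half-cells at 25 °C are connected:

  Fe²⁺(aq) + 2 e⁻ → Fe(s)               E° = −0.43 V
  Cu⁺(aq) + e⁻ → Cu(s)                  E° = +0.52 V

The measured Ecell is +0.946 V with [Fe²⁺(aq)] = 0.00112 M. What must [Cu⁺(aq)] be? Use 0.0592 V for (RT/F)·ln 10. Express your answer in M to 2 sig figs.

Cu⁺/Cu is the cathode (higher E°); E°cell = +0.52 − (−0.43) = +0.95 V with n = 2.
Since E = E° − (0.0592/n)·log Q, log Q = n(E° − E)/0.0592 = 0.135.
For 2 Cu⁺(aq) + Fe(s) → 2 Cu(s) + Fe²⁺(aq), the reaction quotient is Q = [Fe²⁺(aq)] / [Cu⁺(aq)]^2.
Isolating [Cu⁺(aq)] in Q = 10^{0.135} yields log [Cu⁺(aq)] = −1.543, i.e. 0.029 M.

0.029 M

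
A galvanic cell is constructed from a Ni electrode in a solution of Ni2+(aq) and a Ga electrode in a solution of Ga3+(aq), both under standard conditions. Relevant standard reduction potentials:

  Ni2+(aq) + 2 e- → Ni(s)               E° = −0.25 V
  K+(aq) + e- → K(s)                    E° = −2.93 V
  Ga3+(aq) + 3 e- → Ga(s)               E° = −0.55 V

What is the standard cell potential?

+0.30 V

Of the two couples in this cell, the one with the more positive reduction potential is reduced at the cathode: here that is Ni²⁺/Ni (−0.25 V); Ga³⁺/Ga (−0.55 V) is the anode.
E°cell = E°(cathode) − E°(anode) = −0.25 − (−0.55) = +0.30 V.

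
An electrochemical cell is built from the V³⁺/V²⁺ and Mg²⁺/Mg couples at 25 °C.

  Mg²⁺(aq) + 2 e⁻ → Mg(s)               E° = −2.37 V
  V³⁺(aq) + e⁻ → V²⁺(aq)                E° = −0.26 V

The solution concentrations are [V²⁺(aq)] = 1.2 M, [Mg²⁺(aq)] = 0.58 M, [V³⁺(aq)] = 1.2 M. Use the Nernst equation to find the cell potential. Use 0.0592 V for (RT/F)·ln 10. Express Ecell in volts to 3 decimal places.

+2.117 V

V³⁺/V²⁺ is reduced (cathode, E° = −0.26 V) and Mg²⁺/Mg is oxidized (anode).
E°cell = −0.26 − (−2.37) = +2.11 V, with n = 2 electrons transferred.
The balanced reaction is 2 V³⁺(aq) + Mg(s) → 2 V²⁺(aq) + Mg²⁺(aq), so Q = ([V²⁺(aq)]^2·[Mg²⁺(aq)]) / [V³⁺(aq)]^2 = 0.58 and log Q = −0.237.
By the Nernst equation, E = +2.11 − (0.0592/2)·(−0.237) = +2.117 V.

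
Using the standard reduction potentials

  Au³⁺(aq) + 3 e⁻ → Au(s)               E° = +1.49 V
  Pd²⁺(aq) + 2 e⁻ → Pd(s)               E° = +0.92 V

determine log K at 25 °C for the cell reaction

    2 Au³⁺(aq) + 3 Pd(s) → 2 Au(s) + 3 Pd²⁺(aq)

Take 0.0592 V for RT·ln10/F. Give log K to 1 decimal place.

The Au³⁺/Au couple is reduced (cathode); E°cell = +1.49 − (+0.92) = +0.57 V with n = 6.
At equilibrium E = 0, so log K = nE°cell / 0.0592 = (6)(+0.57) / 0.0592 = 57.8.

log K = 57.8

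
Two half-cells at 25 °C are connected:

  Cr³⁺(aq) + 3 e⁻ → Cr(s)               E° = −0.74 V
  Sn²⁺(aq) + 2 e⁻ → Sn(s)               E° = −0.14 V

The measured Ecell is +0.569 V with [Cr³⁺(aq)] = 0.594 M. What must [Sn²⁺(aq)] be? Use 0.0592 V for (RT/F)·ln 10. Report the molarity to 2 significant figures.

The Sn²⁺/Sn couple has the larger reduction potential, so it is the cathode: E°cell = −0.14 − (−0.74) = +0.60 V and n = 6.
Since E = E° − (0.0592/n)·log Q, log Q = n(E° − E)/0.0592 = 3.142.
Balancing electrons gives 3 Sn²⁺(aq) + 2 Cr(s) → 3 Sn(s) + 2 Cr³⁺(aq); thus Q = [Cr³⁺(aq)]^2 / [Sn²⁺(aq)]^3.
Solving for the unknown gives log [Sn²⁺(aq)] = −1.198, so [Sn²⁺(aq)] ≈ 0.063 M.

0.063 M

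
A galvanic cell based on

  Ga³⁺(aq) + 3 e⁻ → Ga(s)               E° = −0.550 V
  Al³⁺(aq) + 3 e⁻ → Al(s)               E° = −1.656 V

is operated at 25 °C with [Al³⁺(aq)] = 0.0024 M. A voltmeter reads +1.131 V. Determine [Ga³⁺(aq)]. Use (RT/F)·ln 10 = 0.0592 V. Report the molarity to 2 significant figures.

Ga³⁺/Ga is the cathode (higher E°); E°cell = −0.550 − (−1.656) = +1.106 V with n = 3.
Since E = E° − (0.0592/n)·log Q, log Q = n(E° − E)/0.0592 = −1.267.
The balanced reaction is Ga³⁺(aq) + Al(s) → Ga(s) + Al³⁺(aq), so Q = [Al³⁺(aq)] / [Ga³⁺(aq)].
Solving for the unknown gives log [Ga³⁺(aq)] = −1.353, so [Ga³⁺(aq)] ≈ 0.044 M.

0.044 M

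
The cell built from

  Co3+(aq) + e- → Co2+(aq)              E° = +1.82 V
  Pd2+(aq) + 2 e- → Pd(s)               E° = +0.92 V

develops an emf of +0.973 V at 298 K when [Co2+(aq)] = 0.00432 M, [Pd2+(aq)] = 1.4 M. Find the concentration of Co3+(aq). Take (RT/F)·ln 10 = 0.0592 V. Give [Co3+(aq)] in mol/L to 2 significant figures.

With Co³⁺/Co²⁺ at the cathode and Pd²⁺/Pd at the anode, E°cell = +1.82 − (+0.92) = +0.90 V (n = 2).
Since E = E° − (0.0592/n)·log Q, log Q = n(E° − E)/0.0592 = −2.466.
For 2 Co3+(aq) + Pd(s) → 2 Co2+(aq) + Pd2+(aq), the reaction quotient is Q = ([Co2+(aq)]^2·[Pd2+(aq)]) / [Co3+(aq)]^2.
Substituting the known concentrations and solving, log [Co3+(aq)] = −1.058 and [Co3+(aq)] = 0.087 M.

0.087 M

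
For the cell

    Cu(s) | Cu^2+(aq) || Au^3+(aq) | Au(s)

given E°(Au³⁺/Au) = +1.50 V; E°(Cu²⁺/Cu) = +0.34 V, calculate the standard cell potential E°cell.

By convention the left-hand electrode in cell notation is the anode (oxidation) and the right-hand electrode is the cathode (reduction).
E°cell = E°(right) − E°(left) = +1.50 − (+0.34) = +1.16 V.

+1.16 V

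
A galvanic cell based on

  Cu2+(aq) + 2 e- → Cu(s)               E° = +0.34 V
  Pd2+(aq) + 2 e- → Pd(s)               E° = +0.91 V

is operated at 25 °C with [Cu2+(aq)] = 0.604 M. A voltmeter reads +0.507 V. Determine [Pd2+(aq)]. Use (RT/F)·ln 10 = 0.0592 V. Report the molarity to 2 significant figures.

0.0045 M

With Pd²⁺/Pd at the cathode and Cu²⁺/Cu at the anode, E°cell = +0.91 − (+0.34) = +0.57 V (n = 2).
Since E = E° − (0.0592/n)·log Q, log Q = n(E° − E)/0.0592 = 2.128.
For Pd2+(aq) + Cu(s) → Pd(s) + Cu2+(aq), the reaction quotient is Q = [Cu2+(aq)] / [Pd2+(aq)].
Isolating [Pd2+(aq)] in Q = 10^{2.128} yields log [Pd2+(aq)] = −2.347, i.e. 0.0045 M.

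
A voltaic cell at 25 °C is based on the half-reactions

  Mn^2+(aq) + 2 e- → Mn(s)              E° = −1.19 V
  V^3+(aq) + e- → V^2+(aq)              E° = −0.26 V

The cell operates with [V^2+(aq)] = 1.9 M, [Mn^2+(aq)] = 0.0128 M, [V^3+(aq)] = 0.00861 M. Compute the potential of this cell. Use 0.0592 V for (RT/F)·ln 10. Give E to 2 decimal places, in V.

+0.85 V

The V³⁺/V²⁺ couple has the more positive E°, so it is the cathode; Mn²⁺/Mn is the anode.
The standard potential is −0.26 − (−1.19) = +0.93 V and the balanced reaction transfers n = 2 electrons.
For the overall reaction 2 V^3+(aq) + Mn(s) → 2 V^2+(aq) + Mn^2+(aq), Q = ([V^2+(aq)]^2·[Mn^2+(aq)]) / [V^3+(aq)]^2 = 623, giving log Q = 2.795.
By the Nernst equation, E = +0.93 − (0.0592/2)·(2.795) = +0.85 V.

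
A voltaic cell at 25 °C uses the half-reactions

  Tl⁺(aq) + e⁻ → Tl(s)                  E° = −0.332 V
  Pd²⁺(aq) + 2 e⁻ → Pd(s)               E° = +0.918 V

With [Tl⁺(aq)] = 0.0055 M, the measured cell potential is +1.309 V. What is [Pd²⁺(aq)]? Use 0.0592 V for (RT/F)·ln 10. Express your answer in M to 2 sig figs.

The Pd²⁺/Pd couple has the larger reduction potential, so it is the cathode: E°cell = +0.918 − (−0.332) = +1.250 V and n = 2.
Since E = E° − (0.0592/n)·log Q, log Q = n(E° − E)/0.0592 = −1.993.
The balanced reaction is Pd²⁺(aq) + 2 Tl(s) → Pd(s) + 2 Tl⁺(aq), so Q = [Tl⁺(aq)]^2 / [Pd²⁺(aq)].
Substituting the known concentrations and solving, log [Pd²⁺(aq)] = −2.526 and [Pd²⁺(aq)] = 0.0030 M.

0.0030 M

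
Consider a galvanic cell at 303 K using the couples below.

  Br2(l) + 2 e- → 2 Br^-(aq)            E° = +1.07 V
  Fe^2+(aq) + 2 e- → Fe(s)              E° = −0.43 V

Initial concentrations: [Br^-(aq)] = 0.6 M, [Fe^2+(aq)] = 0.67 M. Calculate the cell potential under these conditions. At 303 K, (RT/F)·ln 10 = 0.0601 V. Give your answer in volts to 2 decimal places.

Br₂/Br⁻ is reduced (cathode, E° = +1.07 V) and Fe²⁺/Fe is oxidized (anode).
E°cell = E°cat − E°an = +1.07 − (−0.43) = +1.50 V; n = 2.
The balanced reaction is Br2(l) + Fe(s) → 2 Br^-(aq) + Fe^2+(aq), so Q = [Br^-(aq)]^2·[Fe^2+(aq)] = 0.241 and log Q = −0.618.
Applying E = E° − (RT ln10/nF)·log Q gives +1.50 − (0.0601/2)(−0.618) = +1.52 V.

+1.52 V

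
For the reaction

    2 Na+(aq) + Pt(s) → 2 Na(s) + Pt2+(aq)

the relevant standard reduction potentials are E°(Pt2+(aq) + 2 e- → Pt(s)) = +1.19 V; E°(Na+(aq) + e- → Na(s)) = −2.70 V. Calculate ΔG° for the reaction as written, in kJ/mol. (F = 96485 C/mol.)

In the reaction as written Na+(aq) is reduced, so the Na⁺/Na couple is the cathode and Pt²⁺/Pt is the anode.
E°cell = −2.70 − (+1.19) = −3.89 V; balancing electrons gives n = 2.
ΔG° = −nFE°cell = −(2)(96485)(−3.89) J/mol = +751 kJ/mol.

+751 kJ/mol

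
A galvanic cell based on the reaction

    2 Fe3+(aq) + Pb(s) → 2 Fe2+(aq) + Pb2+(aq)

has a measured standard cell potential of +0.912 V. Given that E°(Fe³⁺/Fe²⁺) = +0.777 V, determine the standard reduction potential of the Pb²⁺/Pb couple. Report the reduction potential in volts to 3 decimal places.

−0.135 V

In the reaction as written the Fe³⁺/Fe²⁺ couple is reduced (cathode) and Pb²⁺/Pb is oxidized (anode), so E°cell = E°(Fe³⁺/Fe²⁺) − E°(Pb²⁺/Pb).
E°(Pb²⁺/Pb) = E°(cathode) − E°cell = +0.777 − (+0.912) = −0.135 V.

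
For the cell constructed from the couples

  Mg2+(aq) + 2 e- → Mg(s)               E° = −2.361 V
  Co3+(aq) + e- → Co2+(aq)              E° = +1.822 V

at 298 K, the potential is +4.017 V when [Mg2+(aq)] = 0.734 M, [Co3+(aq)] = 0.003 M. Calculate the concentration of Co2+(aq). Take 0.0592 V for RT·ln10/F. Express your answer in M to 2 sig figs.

With Co³⁺/Co²⁺ at the cathode and Mg²⁺/Mg at the anode, E°cell = +1.822 − (−2.361) = +4.183 V (n = 2).
Since E = E° − (0.0592/n)·log Q, log Q = n(E° − E)/0.0592 = 5.608.
Balancing electrons gives 2 Co3+(aq) + Mg(s) → 2 Co2+(aq) + Mg2+(aq); thus Q = ([Co2+(aq)]^2·[Mg2+(aq)]) / [Co3+(aq)]^2.
Substituting the known concentrations and solving, log [Co2+(aq)] = 0.348 and [Co2+(aq)] = 2.2 M.

2.2 M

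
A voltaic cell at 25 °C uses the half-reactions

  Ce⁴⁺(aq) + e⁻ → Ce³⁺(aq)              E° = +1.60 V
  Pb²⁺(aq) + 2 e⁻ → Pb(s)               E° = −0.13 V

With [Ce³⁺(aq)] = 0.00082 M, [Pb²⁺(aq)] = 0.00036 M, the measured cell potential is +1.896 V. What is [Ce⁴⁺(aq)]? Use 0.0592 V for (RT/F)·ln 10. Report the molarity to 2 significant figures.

0.0099 M

With Ce⁴⁺/Ce³⁺ at the cathode and Pb²⁺/Pb at the anode, E°cell = +1.60 − (−0.13) = +1.73 V (n = 2).
Rearranging E = E° − (0.0592/n)·log Q gives log Q = 2(+1.73 − (+1.896))/0.0592 = −5.608.
For 2 Ce⁴⁺(aq) + Pb(s) → 2 Ce³⁺(aq) + Pb²⁺(aq), the reaction quotient is Q = ([Ce³⁺(aq)]^2·[Pb²⁺(aq)]) / [Ce⁴⁺(aq)]^2.
Isolating [Ce⁴⁺(aq)] in Q = 10^{−5.608} yields log [Ce⁴⁺(aq)] = −2.004, i.e. 0.0099 M.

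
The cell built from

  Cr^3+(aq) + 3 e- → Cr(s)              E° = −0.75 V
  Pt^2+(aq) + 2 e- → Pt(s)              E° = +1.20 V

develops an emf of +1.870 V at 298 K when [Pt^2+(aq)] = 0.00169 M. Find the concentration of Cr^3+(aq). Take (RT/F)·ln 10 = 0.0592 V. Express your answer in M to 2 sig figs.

With Pt²⁺/Pt at the cathode and Cr³⁺/Cr at the anode, E°cell = +1.20 − (−0.75) = +1.95 V (n = 6).
Since E = E° − (0.0592/n)·log Q, log Q = n(E° − E)/0.0592 = 8.108.
Balancing electrons gives 3 Pt^2+(aq) + 2 Cr(s) → 3 Pt(s) + 2 Cr^3+(aq); thus Q = [Cr^3+(aq)]^2 / [Pt^2+(aq)]^3.
Substituting the known concentrations and solving, log [Cr^3+(aq)] = −0.104 and [Cr^3+(aq)] = 0.79 M.

0.79 M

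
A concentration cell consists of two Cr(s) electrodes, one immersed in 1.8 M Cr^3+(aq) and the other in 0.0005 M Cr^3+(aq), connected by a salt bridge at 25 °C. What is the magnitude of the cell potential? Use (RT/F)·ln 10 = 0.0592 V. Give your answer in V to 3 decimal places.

0.070 V

For a concentration cell E°cell = 0, since both electrodes use the same couple.
The compartment with the higher Cr^3+(aq) concentration (1.8 M) acts as the cathode; ions are reduced there and produced at the dilute (0.0005 M) anode.
With n = 3, Ecell = −(0.0592/3)·log([dilute]/[conc]) = −(0.0592/3)·log(0.0005/1.8) = +0.070 V.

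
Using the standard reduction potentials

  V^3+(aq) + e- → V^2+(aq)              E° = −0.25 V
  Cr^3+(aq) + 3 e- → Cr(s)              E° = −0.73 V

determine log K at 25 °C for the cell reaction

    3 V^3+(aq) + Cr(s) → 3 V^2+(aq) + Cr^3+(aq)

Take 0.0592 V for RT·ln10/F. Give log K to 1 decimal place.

The V³⁺/V²⁺ couple is reduced (cathode); E°cell = −0.25 − (−0.73) = +0.48 V with n = 3.
At equilibrium E = 0, so log K = nE°cell / 0.0592 = (3)(+0.48) / 0.0592 = 24.3.

log K = 24.3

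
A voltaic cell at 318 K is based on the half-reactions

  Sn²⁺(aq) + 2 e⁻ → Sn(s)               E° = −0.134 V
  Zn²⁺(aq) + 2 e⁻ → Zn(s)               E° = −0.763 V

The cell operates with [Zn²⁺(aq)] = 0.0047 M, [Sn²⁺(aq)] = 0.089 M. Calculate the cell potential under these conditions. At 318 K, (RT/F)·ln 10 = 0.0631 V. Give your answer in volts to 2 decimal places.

+0.67 V

The Sn²⁺/Sn couple has the more positive E°, so it is the cathode; Zn²⁺/Zn is the anode.
The standard potential is −0.134 − (−0.763) = +0.629 V and the balanced reaction transfers n = 2 electrons.
The balanced reaction is Sn²⁺(aq) + Zn(s) → Sn(s) + Zn²⁺(aq), so Q = [Zn²⁺(aq)] / [Sn²⁺(aq)] = 0.0528 and log Q = −1.277.
Applying E = E° − (RT ln10/nF)·log Q gives +0.629 − (0.0631/2)(−1.277) = +0.67 V.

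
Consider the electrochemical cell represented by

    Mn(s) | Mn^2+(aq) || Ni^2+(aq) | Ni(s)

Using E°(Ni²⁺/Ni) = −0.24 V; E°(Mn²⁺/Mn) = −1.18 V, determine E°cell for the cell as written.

+0.94 V

By convention the left-hand electrode in cell notation is the anode (oxidation) and the right-hand electrode is the cathode (reduction).
E°cell = E°(right) − E°(left) = −0.24 − (−1.18) = +0.94 V.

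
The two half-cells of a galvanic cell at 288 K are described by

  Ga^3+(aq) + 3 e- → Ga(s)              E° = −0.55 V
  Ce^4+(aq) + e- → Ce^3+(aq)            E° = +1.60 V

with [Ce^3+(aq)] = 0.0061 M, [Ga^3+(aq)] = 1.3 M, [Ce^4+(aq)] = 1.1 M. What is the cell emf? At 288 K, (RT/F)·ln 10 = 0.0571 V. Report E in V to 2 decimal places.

Since E°(Ce⁴⁺/Ce³⁺) > E°(Ga³⁺/Ga), Ce⁴⁺/Ce³⁺ serves as the cathode.
E°cell = E°cat − E°an = +1.60 − (−0.55) = +2.15 V; n = 3.
For the overall reaction 3 Ce^4+(aq) + Ga(s) → 3 Ce^3+(aq) + Ga^3+(aq), Q = ([Ce^3+(aq)]^3·[Ga^3+(aq)]) / [Ce^4+(aq)]^3 = 2.22×10^−7, giving log Q = −6.654.
By the Nernst equation, E = +2.15 − (0.0571/3)·(−6.654) = +2.28 V.

+2.28 V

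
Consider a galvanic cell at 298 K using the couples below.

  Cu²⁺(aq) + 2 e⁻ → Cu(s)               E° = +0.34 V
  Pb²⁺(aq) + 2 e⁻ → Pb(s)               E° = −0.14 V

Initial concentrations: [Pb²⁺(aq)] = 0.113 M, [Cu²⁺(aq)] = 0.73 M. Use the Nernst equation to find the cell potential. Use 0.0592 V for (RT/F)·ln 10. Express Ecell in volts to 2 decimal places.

+0.50 V

Cu²⁺/Cu is reduced (cathode, E° = +0.34 V) and Pb²⁺/Pb is oxidized (anode).
The standard potential is +0.34 − (−0.14) = +0.48 V and the balanced reaction transfers n = 2 electrons.
For the overall reaction Cu²⁺(aq) + Pb(s) → Cu(s) + Pb²⁺(aq), Q = [Pb²⁺(aq)] / [Cu²⁺(aq)] = 0.155, giving log Q = −0.810.
Applying E = E° − (RT ln10/nF)·log Q gives +0.48 − (0.0592/2)(−0.810) = +0.50 V.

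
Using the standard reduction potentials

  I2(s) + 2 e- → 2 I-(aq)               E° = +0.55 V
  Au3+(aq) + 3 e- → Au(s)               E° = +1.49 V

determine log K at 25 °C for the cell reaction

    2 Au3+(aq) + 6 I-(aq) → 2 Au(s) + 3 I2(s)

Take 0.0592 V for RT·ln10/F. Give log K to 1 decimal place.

log K = 95.3

The Au³⁺/Au couple is reduced (cathode); E°cell = +1.49 − (+0.55) = +0.94 V with n = 6.
At equilibrium E = 0, so log K = nE°cell / 0.0592 = (6)(+0.94) / 0.0592 = 95.3.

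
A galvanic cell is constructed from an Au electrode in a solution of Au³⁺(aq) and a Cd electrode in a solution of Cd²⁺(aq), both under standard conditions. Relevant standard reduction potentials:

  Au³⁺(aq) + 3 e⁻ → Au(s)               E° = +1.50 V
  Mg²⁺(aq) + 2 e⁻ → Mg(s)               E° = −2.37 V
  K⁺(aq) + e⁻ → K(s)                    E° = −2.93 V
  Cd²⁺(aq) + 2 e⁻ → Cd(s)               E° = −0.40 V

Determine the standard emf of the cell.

The Au³⁺/Au couple has the higher E°, so Au ion is reduced (cathode) and Cd is oxidized (anode).
E°cell = E°(cathode) − E°(anode) = +1.50 − (−0.40) = +1.90 V.

+1.90 V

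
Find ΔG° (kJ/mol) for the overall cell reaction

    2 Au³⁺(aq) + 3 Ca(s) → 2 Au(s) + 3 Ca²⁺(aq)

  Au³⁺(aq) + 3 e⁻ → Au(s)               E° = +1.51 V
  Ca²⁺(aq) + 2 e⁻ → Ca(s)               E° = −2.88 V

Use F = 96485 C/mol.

−2541 kJ/mol

In the reaction as written Au³⁺(aq) is reduced, so the Au³⁺/Au couple is the cathode and Ca²⁺/Ca is the anode.
E°cell = +1.51 − (−2.88) = +4.39 V; balancing electrons gives n = 6.
ΔG° = −nFE°cell = −(6)(96485)(+4.39) J/mol = −2541 kJ/mol.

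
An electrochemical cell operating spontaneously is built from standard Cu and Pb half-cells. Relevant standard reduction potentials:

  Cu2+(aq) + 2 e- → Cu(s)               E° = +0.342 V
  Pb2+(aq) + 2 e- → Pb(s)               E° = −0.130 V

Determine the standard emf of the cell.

+0.472 V

The Cu²⁺/Cu couple has the higher E°, so Cu ion is reduced (cathode) and Pb is oxidized (anode).
E°cell = E°(cathode) − E°(anode) = +0.342 − (−0.130) = +0.472 V.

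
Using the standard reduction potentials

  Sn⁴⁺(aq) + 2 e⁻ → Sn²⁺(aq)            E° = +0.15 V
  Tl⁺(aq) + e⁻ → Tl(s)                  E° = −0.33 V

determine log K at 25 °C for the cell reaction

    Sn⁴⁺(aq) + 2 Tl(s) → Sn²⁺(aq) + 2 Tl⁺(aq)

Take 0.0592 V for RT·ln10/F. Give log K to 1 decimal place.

log K = 16.2

The Sn⁴⁺/Sn²⁺ couple is reduced (cathode); E°cell = +0.15 − (−0.33) = +0.48 V with n = 2.
At equilibrium E = 0, so log K = nE°cell / 0.0592 = (2)(+0.48) / 0.0592 = 16.2.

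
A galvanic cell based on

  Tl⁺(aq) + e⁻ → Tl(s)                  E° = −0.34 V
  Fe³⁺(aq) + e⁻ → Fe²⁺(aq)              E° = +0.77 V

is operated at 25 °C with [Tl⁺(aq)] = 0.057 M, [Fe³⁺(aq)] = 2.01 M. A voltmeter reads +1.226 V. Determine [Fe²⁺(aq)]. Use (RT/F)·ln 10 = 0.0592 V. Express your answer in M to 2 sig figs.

The Fe³⁺/Fe²⁺ couple has the larger reduction potential, so it is the cathode: E°cell = +0.77 − (−0.34) = +1.11 V and n = 1.
Since E = E° − (0.0592/n)·log Q, log Q = n(E° − E)/0.0592 = −1.959.
Balancing electrons gives Fe³⁺(aq) + Tl(s) → Fe²⁺(aq) + Tl⁺(aq); thus Q = ([Fe²⁺(aq)]·[Tl⁺(aq)]) / [Fe³⁺(aq)].
Substituting the known concentrations and solving, log [Fe²⁺(aq)] = −0.412 and [Fe²⁺(aq)] = 0.39 M.

0.39 M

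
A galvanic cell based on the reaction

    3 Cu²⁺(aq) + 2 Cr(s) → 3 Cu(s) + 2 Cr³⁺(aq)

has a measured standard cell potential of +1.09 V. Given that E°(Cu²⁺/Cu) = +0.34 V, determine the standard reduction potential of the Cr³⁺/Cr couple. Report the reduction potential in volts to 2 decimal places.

−0.75 V

In the reaction as written the Cu²⁺/Cu couple is reduced (cathode) and Cr³⁺/Cr is oxidized (anode), so E°cell = E°(Cu²⁺/Cu) − E°(Cr³⁺/Cr).
E°(Cr³⁺/Cr) = E°(cathode) − E°cell = +0.34 − (+1.09) = −0.75 V.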